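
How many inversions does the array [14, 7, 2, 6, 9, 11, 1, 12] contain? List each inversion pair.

Finding inversions in [14, 7, 2, 6, 9, 11, 1, 12]:

(0, 1): arr[0]=14 > arr[1]=7
(0, 2): arr[0]=14 > arr[2]=2
(0, 3): arr[0]=14 > arr[3]=6
(0, 4): arr[0]=14 > arr[4]=9
(0, 5): arr[0]=14 > arr[5]=11
(0, 6): arr[0]=14 > arr[6]=1
(0, 7): arr[0]=14 > arr[7]=12
(1, 2): arr[1]=7 > arr[2]=2
(1, 3): arr[1]=7 > arr[3]=6
(1, 6): arr[1]=7 > arr[6]=1
(2, 6): arr[2]=2 > arr[6]=1
(3, 6): arr[3]=6 > arr[6]=1
(4, 6): arr[4]=9 > arr[6]=1
(5, 6): arr[5]=11 > arr[6]=1

Total inversions: 14

The array has 14 inversion(s): (0,1), (0,2), (0,3), (0,4), (0,5), (0,6), (0,7), (1,2), (1,3), (1,6), (2,6), (3,6), (4,6), (5,6). Each pair (i,j) satisfies i < j and arr[i] > arr[j].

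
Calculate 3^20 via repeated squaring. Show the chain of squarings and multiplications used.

Computing 3^20 by squaring (build up from 3^1; each line after the first costs one multiplication):

3^1 = 3
3^2 = (3^1)^2 = 3^2 = 9
3^4 = (3^2)^2 = 9^2 = 81
3^5 = 3 * 3^4 = 3 * 81 = 243
3^10 = (3^5)^2 = 243^2 = 59049
3^20 = (3^10)^2 = 59049^2 = 3486784401

Result: 3486784401
Multiplications needed: 5 (5 lines after 3^1)

3^20 = 3486784401. Using exponentiation by squaring, this requires 5 multiplications. The key idea: if the exponent is even, square the half-power; if odd, multiply by the base once.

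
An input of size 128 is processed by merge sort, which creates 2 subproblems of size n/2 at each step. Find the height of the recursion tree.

For divide and conquer with division factor 2:

Problem sizes at each level:
Level 0: 128
Level 1: 64
Level 2: 32
Level 3: 16
Level 4: 8
Level 5: 4
Level 6: 2
Level 7: 1

The root is level 0 and the size-1 base case is level 7 (the tree spans levels 0 through 7, i.e. 8 levels counting the root), so the depth is the number of divisions: log_2(128) = 7

The recursion tree depth is log_2(128) = 7. At each level, the problem size is divided by 2, so it takes 7 divisions to reduce to a base case of size 1. The algorithm makes 2 recursive calls at each level.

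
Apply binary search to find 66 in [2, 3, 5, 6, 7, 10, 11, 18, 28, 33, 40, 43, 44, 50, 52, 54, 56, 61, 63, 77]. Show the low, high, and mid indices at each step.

Binary search for 66 in [2, 3, 5, 6, 7, 10, 11, 18, 28, 33, 40, 43, 44, 50, 52, 54, 56, 61, 63, 77]:

lo=0, hi=19, mid=9, arr[mid]=33 -> 33 < 66, search right half
lo=10, hi=19, mid=14, arr[mid]=52 -> 52 < 66, search right half
lo=15, hi=19, mid=17, arr[mid]=61 -> 61 < 66, search right half
lo=18, hi=19, mid=18, arr[mid]=63 -> 63 < 66, search right half
lo=19, hi=19, mid=19, arr[mid]=77 -> 77 > 66, search left half
lo=19 > hi=18, target 66 not found

Binary search determines that 66 is not in the array after 5 comparisons. The search space was exhausted without finding the target.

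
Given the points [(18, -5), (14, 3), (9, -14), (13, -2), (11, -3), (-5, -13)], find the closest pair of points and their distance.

Computing all pairwise distances among 6 points:

d((18, -5), (14, 3)) = 8.9443
d((18, -5), (9, -14)) = 12.7279
d((18, -5), (13, -2)) = 5.831
d((18, -5), (11, -3)) = 7.2801
d((18, -5), (-5, -13)) = 24.3516
d((14, 3), (9, -14)) = 17.72
d((14, 3), (13, -2)) = 5.099
d((14, 3), (11, -3)) = 6.7082
d((14, 3), (-5, -13)) = 24.8395
d((9, -14), (13, -2)) = 12.6491
d((9, -14), (11, -3)) = 11.1803
d((9, -14), (-5, -13)) = 14.0357
d((13, -2), (11, -3)) = 2.2361 <-- minimum
d((13, -2), (-5, -13)) = 21.095
d((11, -3), (-5, -13)) = 18.868

Closest pair: (13, -2) and (11, -3) with distance 2.2361

The closest pair is (13, -2) and (11, -3) with Euclidean distance 2.2361. For 6 points, brute-force pairwise comparison is shown above. For large n, the divide-and-conquer algorithm (sort by x, recurse on halves, check the dividing strip) achieves O(n log n).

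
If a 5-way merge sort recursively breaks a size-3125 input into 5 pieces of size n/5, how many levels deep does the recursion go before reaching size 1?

For divide and conquer with division factor 5:

Problem sizes at each level:
Level 0: 3125
Level 1: 625
Level 2: 125
Level 3: 25
Level 4: 5
Level 5: 1

The root is level 0 and the size-1 base case is level 5 (the tree spans levels 0 through 5, i.e. 6 levels counting the root), so the depth is the number of divisions: log_5(3125) = 5

The recursion tree depth is log_5(3125) = 5. At each level, the problem size is divided by 5, so it takes 5 divisions to reduce to a base case of size 1. The algorithm makes 5 recursive calls at each level.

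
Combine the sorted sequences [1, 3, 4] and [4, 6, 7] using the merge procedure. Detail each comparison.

Merging process:

Compare 1 vs 4: take 1 from left. Merged: [1]
Compare 3 vs 4: take 3 from left. Merged: [1, 3]
Compare 4 vs 4: take 4 from left. Merged: [1, 3, 4]
Append remaining from right: [4, 6, 7]. Merged: [1, 3, 4, 4, 6, 7]

Final merged array: [1, 3, 4, 4, 6, 7]
Total comparisons: 3

The merged array is [1, 3, 4, 4, 6, 7], requiring 3 comparisons. The merge step runs in O(n) time where n is the total number of elements.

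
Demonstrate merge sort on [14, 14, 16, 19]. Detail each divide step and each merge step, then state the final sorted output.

Merge sort trace:

Split: [14, 14, 16, 19] -> [14, 14] and [16, 19]
  Split: [14, 14] -> [14] and [14]
  Merge: [14] + [14] -> [14, 14]
  Split: [16, 19] -> [16] and [19]
  Merge: [16] + [19] -> [16, 19]
Merge: [14, 14] + [16, 19] -> [14, 14, 16, 19]

Final sorted array: [14, 14, 16, 19]

The merge sort proceeds by recursively splitting the array and merging sorted halves.
After all merges, the sorted array is [14, 14, 16, 19].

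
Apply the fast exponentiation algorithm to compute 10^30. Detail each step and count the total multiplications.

Computing 10^30 by squaring (build up from 10^1; each line after the first costs one multiplication):

10^1 = 10
10^2 = (10^1)^2 = 10^2 = 100
10^3 = 10 * 10^2 = 10 * 100 = 1000
10^6 = (10^3)^2 = 1000^2 = 1000000
10^7 = 10 * 10^6 = 10 * 1000000 = 10000000
10^14 = (10^7)^2 = 10000000^2 = 100000000000000
10^15 = 10 * 10^14 = 10 * 100000000000000 = 1000000000000000
10^30 = (10^15)^2 = 1000000000000000^2 = 1000000000000000000000000000000

Result: 1000000000000000000000000000000
Multiplications needed: 7 (7 lines after 10^1)

10^30 = 1000000000000000000000000000000. Using exponentiation by squaring, this requires 7 multiplications. The key idea: if the exponent is even, square the half-power; if odd, multiply by the base once.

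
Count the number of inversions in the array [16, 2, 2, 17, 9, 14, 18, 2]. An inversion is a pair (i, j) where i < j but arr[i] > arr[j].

Finding inversions in [16, 2, 2, 17, 9, 14, 18, 2]:

(0, 1): arr[0]=16 > arr[1]=2
(0, 2): arr[0]=16 > arr[2]=2
(0, 4): arr[0]=16 > arr[4]=9
(0, 5): arr[0]=16 > arr[5]=14
(0, 7): arr[0]=16 > arr[7]=2
(3, 4): arr[3]=17 > arr[4]=9
(3, 5): arr[3]=17 > arr[5]=14
(3, 7): arr[3]=17 > arr[7]=2
(4, 7): arr[4]=9 > arr[7]=2
(5, 7): arr[5]=14 > arr[7]=2
(6, 7): arr[6]=18 > arr[7]=2

Total inversions: 11

The array has 11 inversion(s): (0,1), (0,2), (0,4), (0,5), (0,7), (3,4), (3,5), (3,7), (4,7), (5,7), (6,7). Each pair (i,j) satisfies i < j and arr[i] > arr[j].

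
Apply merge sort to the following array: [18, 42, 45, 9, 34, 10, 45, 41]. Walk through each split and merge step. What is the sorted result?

Merge sort trace:

Split: [18, 42, 45, 9, 34, 10, 45, 41] -> [18, 42, 45, 9] and [34, 10, 45, 41]
  Split: [18, 42, 45, 9] -> [18, 42] and [45, 9]
    Split: [18, 42] -> [18] and [42]
    Merge: [18] + [42] -> [18, 42]
    Split: [45, 9] -> [45] and [9]
    Merge: [45] + [9] -> [9, 45]
  Merge: [18, 42] + [9, 45] -> [9, 18, 42, 45]
  Split: [34, 10, 45, 41] -> [34, 10] and [45, 41]
    Split: [34, 10] -> [34] and [10]
    Merge: [34] + [10] -> [10, 34]
    Split: [45, 41] -> [45] and [41]
    Merge: [45] + [41] -> [41, 45]
  Merge: [10, 34] + [41, 45] -> [10, 34, 41, 45]
Merge: [9, 18, 42, 45] + [10, 34, 41, 45] -> [9, 10, 18, 34, 41, 42, 45, 45]

Final sorted array: [9, 10, 18, 34, 41, 42, 45, 45]

The merge sort proceeds by recursively splitting the array and merging sorted halves.
After all merges, the sorted array is [9, 10, 18, 34, 41, 42, 45, 45].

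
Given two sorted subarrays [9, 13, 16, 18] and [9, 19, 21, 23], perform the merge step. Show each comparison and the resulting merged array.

Merging process:

Compare 9 vs 9: take 9 from left. Merged: [9]
Compare 13 vs 9: take 9 from right. Merged: [9, 9]
Compare 13 vs 19: take 13 from left. Merged: [9, 9, 13]
Compare 16 vs 19: take 16 from left. Merged: [9, 9, 13, 16]
Compare 18 vs 19: take 18 from left. Merged: [9, 9, 13, 16, 18]
Append remaining from right: [19, 21, 23]. Merged: [9, 9, 13, 16, 18, 19, 21, 23]

Final merged array: [9, 9, 13, 16, 18, 19, 21, 23]
Total comparisons: 5

The merged array is [9, 9, 13, 16, 18, 19, 21, 23], requiring 5 comparisons. The merge step runs in O(n) time where n is the total number of elements.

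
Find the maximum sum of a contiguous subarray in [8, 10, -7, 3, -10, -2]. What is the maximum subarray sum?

Using Kadane's algorithm on [8, 10, -7, 3, -10, -2]:

Scanning through the array:
Position 1 (value 10): max_ending_here = 18, max_so_far = 18
Position 2 (value -7): max_ending_here = 11, max_so_far = 18
Position 3 (value 3): max_ending_here = 14, max_so_far = 18
Position 4 (value -10): max_ending_here = 4, max_so_far = 18
Position 5 (value -2): max_ending_here = 2, max_so_far = 18

Maximum subarray: [8, 10]
Maximum sum: 18

The maximum subarray is [8, 10] with sum 18. This subarray runs from index 0 to index 1.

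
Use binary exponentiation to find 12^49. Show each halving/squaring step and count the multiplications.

Computing 12^49 by squaring (build up from 12^1; each line after the first costs one multiplication):

12^1 = 12
12^2 = (12^1)^2 = 12^2 = 144
12^3 = 12 * 12^2 = 12 * 144 = 1728
12^6 = (12^3)^2 = 1728^2 = 2985984
12^12 = (12^6)^2 = 2985984^2 = 8916100448256
12^24 = (12^12)^2 = 8916100448256^2 = 79496847203390844133441536
12^48 = (12^24)^2 = 79496847203390844133441536^2 = 6319748715279270675921934218987893281199411530039296
12^49 = 12 * 12^48 = 12 * 6319748715279270675921934218987893281199411530039296 = 75836984583351248111063210627854719374392938360471552

Result: 75836984583351248111063210627854719374392938360471552
Multiplications needed: 7 (7 lines after 12^1)

12^49 = 75836984583351248111063210627854719374392938360471552. Using exponentiation by squaring, this requires 7 multiplications. The key idea: if the exponent is even, square the half-power; if odd, multiply by the base once.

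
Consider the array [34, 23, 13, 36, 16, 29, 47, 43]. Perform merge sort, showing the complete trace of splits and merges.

Merge sort trace:

Split: [34, 23, 13, 36, 16, 29, 47, 43] -> [34, 23, 13, 36] and [16, 29, 47, 43]
  Split: [34, 23, 13, 36] -> [34, 23] and [13, 36]
    Split: [34, 23] -> [34] and [23]
    Merge: [34] + [23] -> [23, 34]
    Split: [13, 36] -> [13] and [36]
    Merge: [13] + [36] -> [13, 36]
  Merge: [23, 34] + [13, 36] -> [13, 23, 34, 36]
  Split: [16, 29, 47, 43] -> [16, 29] and [47, 43]
    Split: [16, 29] -> [16] and [29]
    Merge: [16] + [29] -> [16, 29]
    Split: [47, 43] -> [47] and [43]
    Merge: [47] + [43] -> [43, 47]
  Merge: [16, 29] + [43, 47] -> [16, 29, 43, 47]
Merge: [13, 23, 34, 36] + [16, 29, 43, 47] -> [13, 16, 23, 29, 34, 36, 43, 47]

Final sorted array: [13, 16, 23, 29, 34, 36, 43, 47]

The merge sort proceeds by recursively splitting the array and merging sorted halves.
After all merges, the sorted array is [13, 16, 23, 29, 34, 36, 43, 47].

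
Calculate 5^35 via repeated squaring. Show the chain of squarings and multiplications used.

Computing 5^35 by squaring (build up from 5^1; each line after the first costs one multiplication):

5^1 = 5
5^2 = (5^1)^2 = 5^2 = 25
5^4 = (5^2)^2 = 25^2 = 625
5^8 = (5^4)^2 = 625^2 = 390625
5^16 = (5^8)^2 = 390625^2 = 152587890625
5^17 = 5 * 5^16 = 5 * 152587890625 = 762939453125
5^34 = (5^17)^2 = 762939453125^2 = 582076609134674072265625
5^35 = 5 * 5^34 = 5 * 582076609134674072265625 = 2910383045673370361328125

Result: 2910383045673370361328125
Multiplications needed: 7 (7 lines after 5^1)

5^35 = 2910383045673370361328125. Using exponentiation by squaring, this requires 7 multiplications. The key idea: if the exponent is even, square the half-power; if odd, multiply by the base once.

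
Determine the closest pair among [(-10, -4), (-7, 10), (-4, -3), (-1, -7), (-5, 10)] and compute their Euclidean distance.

Computing all pairwise distances among 5 points:

d((-10, -4), (-7, 10)) = 14.3178
d((-10, -4), (-4, -3)) = 6.0828
d((-10, -4), (-1, -7)) = 9.4868
d((-10, -4), (-5, 10)) = 14.8661
d((-7, 10), (-4, -3)) = 13.3417
d((-7, 10), (-1, -7)) = 18.0278
d((-7, 10), (-5, 10)) = 2.0 <-- minimum
d((-4, -3), (-1, -7)) = 5.0
d((-4, -3), (-5, 10)) = 13.0384
d((-1, -7), (-5, 10)) = 17.4642

Closest pair: (-7, 10) and (-5, 10) with distance 2.0

The closest pair is (-7, 10) and (-5, 10) with Euclidean distance 2.0. For 5 points, brute-force pairwise comparison is shown above. For large n, the divide-and-conquer algorithm (sort by x, recurse on halves, check the dividing strip) achieves O(n log n).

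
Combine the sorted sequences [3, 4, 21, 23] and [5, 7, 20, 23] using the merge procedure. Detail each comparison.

Merging process:

Compare 3 vs 5: take 3 from left. Merged: [3]
Compare 4 vs 5: take 4 from left. Merged: [3, 4]
Compare 21 vs 5: take 5 from right. Merged: [3, 4, 5]
Compare 21 vs 7: take 7 from right. Merged: [3, 4, 5, 7]
Compare 21 vs 20: take 20 from right. Merged: [3, 4, 5, 7, 20]
Compare 21 vs 23: take 21 from left. Merged: [3, 4, 5, 7, 20, 21]
Compare 23 vs 23: take 23 from left. Merged: [3, 4, 5, 7, 20, 21, 23]
Append remaining from right: [23]. Merged: [3, 4, 5, 7, 20, 21, 23, 23]

Final merged array: [3, 4, 5, 7, 20, 21, 23, 23]
Total comparisons: 7

The merged array is [3, 4, 5, 7, 20, 21, 23, 23], requiring 7 comparisons. The merge step runs in O(n) time where n is the total number of elements.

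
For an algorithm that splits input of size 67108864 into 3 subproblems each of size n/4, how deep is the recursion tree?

For divide and conquer with division factor 4:

Problem sizes at each level:
Level 0: 67108864
Level 1: 16777216
Level 2: 4194304
Level 3: 1048576
Level 4: 262144
Level 5: 65536
Level 6: 16384
Level 7: 4096
Level 8: 1024
Level 9: 256
Level 10: 64
Level 11: 16
Level 12: 4
Level 13: 1

The root is level 0 and the size-1 base case is level 13 (the tree spans levels 0 through 13, i.e. 14 levels counting the root), so the depth is the number of divisions: log_4(67108864) = 13

The recursion tree depth is log_4(67108864) = 13. At each level, the problem size is divided by 4, so it takes 13 divisions to reduce to a base case of size 1. The algorithm makes 3 recursive calls at each level.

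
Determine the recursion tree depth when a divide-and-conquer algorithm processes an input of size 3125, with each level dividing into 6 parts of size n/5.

For divide and conquer with division factor 5:

Problem sizes at each level:
Level 0: 3125
Level 1: 625
Level 2: 125
Level 3: 25
Level 4: 5
Level 5: 1

The root is level 0 and the size-1 base case is level 5 (the tree spans levels 0 through 5, i.e. 6 levels counting the root), so the depth is the number of divisions: log_5(3125) = 5

The recursion tree depth is log_5(3125) = 5. At each level, the problem size is divided by 5, so it takes 5 divisions to reduce to a base case of size 1. The algorithm makes 6 recursive calls at each level.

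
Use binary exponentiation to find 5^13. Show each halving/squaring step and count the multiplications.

Computing 5^13 by squaring (build up from 5^1; each line after the first costs one multiplication):

5^1 = 5
5^2 = (5^1)^2 = 5^2 = 25
5^3 = 5 * 5^2 = 5 * 25 = 125
5^6 = (5^3)^2 = 125^2 = 15625
5^12 = (5^6)^2 = 15625^2 = 244140625
5^13 = 5 * 5^12 = 5 * 244140625 = 1220703125

Result: 1220703125
Multiplications needed: 5 (5 lines after 5^1)

5^13 = 1220703125. Using exponentiation by squaring, this requires 5 multiplications. The key idea: if the exponent is even, square the half-power; if odd, multiply by the base once.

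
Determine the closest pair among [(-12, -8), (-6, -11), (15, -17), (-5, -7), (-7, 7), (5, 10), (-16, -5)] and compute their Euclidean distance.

Computing all pairwise distances among 7 points:

d((-12, -8), (-6, -11)) = 6.7082
d((-12, -8), (15, -17)) = 28.4605
d((-12, -8), (-5, -7)) = 7.0711
d((-12, -8), (-7, 7)) = 15.8114
d((-12, -8), (5, 10)) = 24.7588
d((-12, -8), (-16, -5)) = 5.0
d((-6, -11), (15, -17)) = 21.8403
d((-6, -11), (-5, -7)) = 4.1231 <-- minimum
d((-6, -11), (-7, 7)) = 18.0278
d((-6, -11), (5, 10)) = 23.7065
d((-6, -11), (-16, -5)) = 11.6619
d((15, -17), (-5, -7)) = 22.3607
d((15, -17), (-7, 7)) = 32.5576
d((15, -17), (5, 10)) = 28.7924
d((15, -17), (-16, -5)) = 33.2415
d((-5, -7), (-7, 7)) = 14.1421
d((-5, -7), (5, 10)) = 19.7231
d((-5, -7), (-16, -5)) = 11.1803
d((-7, 7), (5, 10)) = 12.3693
d((-7, 7), (-16, -5)) = 15.0
d((5, 10), (-16, -5)) = 25.807

Closest pair: (-6, -11) and (-5, -7) with distance 4.1231

The closest pair is (-6, -11) and (-5, -7) with Euclidean distance 4.1231. For 7 points, brute-force pairwise comparison is shown above. For large n, the divide-and-conquer algorithm (sort by x, recurse on halves, check the dividing strip) achieves O(n log n).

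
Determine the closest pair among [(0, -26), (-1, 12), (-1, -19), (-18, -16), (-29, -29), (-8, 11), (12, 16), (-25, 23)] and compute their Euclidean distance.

Computing all pairwise distances among 8 points:

d((0, -26), (-1, 12)) = 38.0132
d((0, -26), (-1, -19)) = 7.0711 <-- minimum
d((0, -26), (-18, -16)) = 20.5913
d((0, -26), (-29, -29)) = 29.1548
d((0, -26), (-8, 11)) = 37.855
d((0, -26), (12, 16)) = 43.6807
d((0, -26), (-25, 23)) = 55.0091
d((-1, 12), (-1, -19)) = 31.0
d((-1, 12), (-18, -16)) = 32.7567
d((-1, 12), (-29, -29)) = 49.6488
d((-1, 12), (-8, 11)) = 7.0711 <-- minimum
d((-1, 12), (12, 16)) = 13.6015
d((-1, 12), (-25, 23)) = 26.4008
d((-1, -19), (-18, -16)) = 17.2627
d((-1, -19), (-29, -29)) = 29.7321
d((-1, -19), (-8, 11)) = 30.8058
d((-1, -19), (12, 16)) = 37.3363
d((-1, -19), (-25, 23)) = 48.3735
d((-18, -16), (-29, -29)) = 17.0294
d((-18, -16), (-8, 11)) = 28.7924
d((-18, -16), (12, 16)) = 43.8634
d((-18, -16), (-25, 23)) = 39.6232
d((-29, -29), (-8, 11)) = 45.1774
d((-29, -29), (12, 16)) = 60.8769
d((-29, -29), (-25, 23)) = 52.1536
d((-8, 11), (12, 16)) = 20.6155
d((-8, 11), (-25, 23)) = 20.8087
d((12, 16), (-25, 23)) = 37.6563

Minimum distance: 7.0711 (tie among 2 pairs: (0, -26) and (-1, -19); (-1, 12) and (-8, 11))

The minimum Euclidean distance is 7.0711. There is a tie: 2 pairs achieve this minimum — (0, -26) and (-1, -19); (-1, 12) and (-8, 11). Any of these is a valid closest pair. For 8 points, brute-force pairwise comparison is shown above. For large n, the divide-and-conquer algorithm (sort by x, recurse on halves, check the dividing strip) achieves O(n log n).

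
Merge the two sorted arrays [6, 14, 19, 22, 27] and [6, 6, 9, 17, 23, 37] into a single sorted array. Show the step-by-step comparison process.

Merging process:

Compare 6 vs 6: take 6 from left. Merged: [6]
Compare 14 vs 6: take 6 from right. Merged: [6, 6]
Compare 14 vs 6: take 6 from right. Merged: [6, 6, 6]
Compare 14 vs 9: take 9 from right. Merged: [6, 6, 6, 9]
Compare 14 vs 17: take 14 from left. Merged: [6, 6, 6, 9, 14]
Compare 19 vs 17: take 17 from right. Merged: [6, 6, 6, 9, 14, 17]
Compare 19 vs 23: take 19 from left. Merged: [6, 6, 6, 9, 14, 17, 19]
Compare 22 vs 23: take 22 from left. Merged: [6, 6, 6, 9, 14, 17, 19, 22]
Compare 27 vs 23: take 23 from right. Merged: [6, 6, 6, 9, 14, 17, 19, 22, 23]
Compare 27 vs 37: take 27 from left. Merged: [6, 6, 6, 9, 14, 17, 19, 22, 23, 27]
Append remaining from right: [37]. Merged: [6, 6, 6, 9, 14, 17, 19, 22, 23, 27, 37]

Final merged array: [6, 6, 6, 9, 14, 17, 19, 22, 23, 27, 37]
Total comparisons: 10

The merged array is [6, 6, 6, 9, 14, 17, 19, 22, 23, 27, 37], requiring 10 comparisons. The merge step runs in O(n) time where n is the total number of elements.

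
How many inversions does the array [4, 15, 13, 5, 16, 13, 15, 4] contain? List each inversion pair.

Finding inversions in [4, 15, 13, 5, 16, 13, 15, 4]:

(1, 2): arr[1]=15 > arr[2]=13
(1, 3): arr[1]=15 > arr[3]=5
(1, 5): arr[1]=15 > arr[5]=13
(1, 7): arr[1]=15 > arr[7]=4
(2, 3): arr[2]=13 > arr[3]=5
(2, 7): arr[2]=13 > arr[7]=4
(3, 7): arr[3]=5 > arr[7]=4
(4, 5): arr[4]=16 > arr[5]=13
(4, 6): arr[4]=16 > arr[6]=15
(4, 7): arr[4]=16 > arr[7]=4
(5, 7): arr[5]=13 > arr[7]=4
(6, 7): arr[6]=15 > arr[7]=4

Total inversions: 12

The array has 12 inversion(s): (1,2), (1,3), (1,5), (1,7), (2,3), (2,7), (3,7), (4,5), (4,6), (4,7), (5,7), (6,7). Each pair (i,j) satisfies i < j and arr[i] > arr[j].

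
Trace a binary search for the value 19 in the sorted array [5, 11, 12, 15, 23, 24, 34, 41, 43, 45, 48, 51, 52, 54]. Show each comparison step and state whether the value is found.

Binary search for 19 in [5, 11, 12, 15, 23, 24, 34, 41, 43, 45, 48, 51, 52, 54]:

lo=0, hi=13, mid=6, arr[mid]=34 -> 34 > 19, search left half
lo=0, hi=5, mid=2, arr[mid]=12 -> 12 < 19, search right half
lo=3, hi=5, mid=4, arr[mid]=23 -> 23 > 19, search left half
lo=3, hi=3, mid=3, arr[mid]=15 -> 15 < 19, search right half
lo=4 > hi=3, target 19 not found

Binary search determines that 19 is not in the array after 4 comparisons. The search space was exhausted without finding the target.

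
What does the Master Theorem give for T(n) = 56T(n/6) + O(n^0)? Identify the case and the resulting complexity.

Master Theorem for T(n) = 56T(n/6) + O(n^0):

a = 56, b = 6, c = 0
log_b(a) = log_6(56) = 2.2466

Case 1: c = 0 < log_6(56) = 2.2466
T(n) = O(n^(log_6 56))

For T(n) = 56T(n/6) + O(n^0): log_6(56) = 2.2466. This is Case 1 of the Master Theorem (c < log_b(a), work dominated by leaves), giving O(n^(log_6 56)).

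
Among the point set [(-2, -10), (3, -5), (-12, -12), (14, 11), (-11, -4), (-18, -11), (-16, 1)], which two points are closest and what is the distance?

Computing all pairwise distances among 7 points:

d((-2, -10), (3, -5)) = 7.0711
d((-2, -10), (-12, -12)) = 10.198
d((-2, -10), (14, 11)) = 26.4008
d((-2, -10), (-11, -4)) = 10.8167
d((-2, -10), (-18, -11)) = 16.0312
d((-2, -10), (-16, 1)) = 17.8045
d((3, -5), (-12, -12)) = 16.5529
d((3, -5), (14, 11)) = 19.4165
d((3, -5), (-11, -4)) = 14.0357
d((3, -5), (-18, -11)) = 21.8403
d((3, -5), (-16, 1)) = 19.9249
d((-12, -12), (14, 11)) = 34.7131
d((-12, -12), (-11, -4)) = 8.0623
d((-12, -12), (-18, -11)) = 6.0828 <-- minimum
d((-12, -12), (-16, 1)) = 13.6015
d((14, 11), (-11, -4)) = 29.1548
d((14, 11), (-18, -11)) = 38.833
d((14, 11), (-16, 1)) = 31.6228
d((-11, -4), (-18, -11)) = 9.8995
d((-11, -4), (-16, 1)) = 7.0711
d((-18, -11), (-16, 1)) = 12.1655

Closest pair: (-12, -12) and (-18, -11) with distance 6.0828

The closest pair is (-12, -12) and (-18, -11) with Euclidean distance 6.0828. For 7 points, brute-force pairwise comparison is shown above. For large n, the divide-and-conquer algorithm (sort by x, recurse on halves, check the dividing strip) achieves O(n log n).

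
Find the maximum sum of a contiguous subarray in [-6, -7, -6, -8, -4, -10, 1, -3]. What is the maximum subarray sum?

Using Kadane's algorithm on [-6, -7, -6, -8, -4, -10, 1, -3]:

Scanning through the array:
Position 1 (value -7): max_ending_here = -7, max_so_far = -6
Position 2 (value -6): max_ending_here = -6, max_so_far = -6
Position 3 (value -8): max_ending_here = -8, max_so_far = -6
Position 4 (value -4): max_ending_here = -4, max_so_far = -4
Position 5 (value -10): max_ending_here = -10, max_so_far = -4
Position 6 (value 1): max_ending_here = 1, max_so_far = 1
Position 7 (value -3): max_ending_here = -2, max_so_far = 1

Maximum subarray: [1]
Maximum sum: 1

The maximum subarray is [1] with sum 1. This subarray runs from index 6 to index 6.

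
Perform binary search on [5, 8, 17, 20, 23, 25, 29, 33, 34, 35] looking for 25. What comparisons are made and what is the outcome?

Binary search for 25 in [5, 8, 17, 20, 23, 25, 29, 33, 34, 35]:

lo=0, hi=9, mid=4, arr[mid]=23 -> 23 < 25, search right half
lo=5, hi=9, mid=7, arr[mid]=33 -> 33 > 25, search left half
lo=5, hi=6, mid=5, arr[mid]=25 -> Found target at index 5!

Binary search finds 25 at index 5 after 3 comparisons. The search repeatedly halves the search space by comparing with the middle element.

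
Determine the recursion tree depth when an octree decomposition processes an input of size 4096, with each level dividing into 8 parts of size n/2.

For divide and conquer with division factor 2:

Problem sizes at each level:
Level 0: 4096
Level 1: 2048
Level 2: 1024
Level 3: 512
Level 4: 256
Level 5: 128
Level 6: 64
Level 7: 32
Level 8: 16
Level 9: 8
Level 10: 4
Level 11: 2
Level 12: 1

The root is level 0 and the size-1 base case is level 12 (the tree spans levels 0 through 12, i.e. 13 levels counting the root), so the depth is the number of divisions: log_2(4096) = 12

The recursion tree depth is log_2(4096) = 12. At each level, the problem size is divided by 2, so it takes 12 divisions to reduce to a base case of size 1. The algorithm makes 8 recursive calls at each level.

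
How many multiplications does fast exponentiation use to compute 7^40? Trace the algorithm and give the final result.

Computing 7^40 by squaring (build up from 7^1; each line after the first costs one multiplication):

7^1 = 7
7^2 = (7^1)^2 = 7^2 = 49
7^4 = (7^2)^2 = 49^2 = 2401
7^5 = 7 * 7^4 = 7 * 2401 = 16807
7^10 = (7^5)^2 = 16807^2 = 282475249
7^20 = (7^10)^2 = 282475249^2 = 79792266297612001
7^40 = (7^20)^2 = 79792266297612001^2 = 6366805760909027985741435139224001

Result: 6366805760909027985741435139224001
Multiplications needed: 6 (6 lines after 7^1)

7^40 = 6366805760909027985741435139224001. Using exponentiation by squaring, this requires 6 multiplications. The key idea: if the exponent is even, square the half-power; if odd, multiply by the base once.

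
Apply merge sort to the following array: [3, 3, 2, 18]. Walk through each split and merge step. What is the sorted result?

Merge sort trace:

Split: [3, 3, 2, 18] -> [3, 3] and [2, 18]
  Split: [3, 3] -> [3] and [3]
  Merge: [3] + [3] -> [3, 3]
  Split: [2, 18] -> [2] and [18]
  Merge: [2] + [18] -> [2, 18]
Merge: [3, 3] + [2, 18] -> [2, 3, 3, 18]

Final sorted array: [2, 3, 3, 18]

The merge sort proceeds by recursively splitting the array and merging sorted halves.
After all merges, the sorted array is [2, 3, 3, 18].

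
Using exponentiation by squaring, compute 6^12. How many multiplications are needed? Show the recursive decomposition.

Computing 6^12 by squaring (build up from 6^1; each line after the first costs one multiplication):

6^1 = 6
6^2 = (6^1)^2 = 6^2 = 36
6^3 = 6 * 6^2 = 6 * 36 = 216
6^6 = (6^3)^2 = 216^2 = 46656
6^12 = (6^6)^2 = 46656^2 = 2176782336

Result: 2176782336
Multiplications needed: 4 (4 lines after 6^1)

6^12 = 2176782336. Using exponentiation by squaring, this requires 4 multiplications. The key idea: if the exponent is even, square the half-power; if odd, multiply by the base once.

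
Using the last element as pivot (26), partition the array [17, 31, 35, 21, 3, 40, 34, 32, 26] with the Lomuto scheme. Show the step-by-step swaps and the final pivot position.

Lomuto partition with pivot = 26:

Initial array: [17, 31, 35, 21, 3, 40, 34, 32, 26]

arr[0]=17 <= 26: swap with position 0, array becomes [17, 31, 35, 21, 3, 40, 34, 32, 26]
arr[1]=31 > 26: no swap
arr[2]=35 > 26: no swap
arr[3]=21 <= 26: swap with position 1, array becomes [17, 21, 35, 31, 3, 40, 34, 32, 26]
arr[4]=3 <= 26: swap with position 2, array becomes [17, 21, 3, 31, 35, 40, 34, 32, 26]
arr[5]=40 > 26: no swap
arr[6]=34 > 26: no swap
arr[7]=32 > 26: no swap

Place pivot at position 3: [17, 21, 3, 26, 35, 40, 34, 32, 31]
Pivot position: 3

After partitioning with pivot 26, the array becomes [17, 21, 3, 26, 35, 40, 34, 32, 31]. The pivot is placed at index 3. All elements to the left of the pivot are <= 26, and all elements to the right are > 26.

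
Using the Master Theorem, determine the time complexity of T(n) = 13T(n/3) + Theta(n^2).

Master Theorem for T(n) = 13T(n/3) + O(n^2):

a = 13, b = 3, c = 2
log_b(a) = log_3(13) = 2.3347

Case 1: c = 2 < log_3(13) = 2.3347
T(n) = O(n^(log_3 13))

For T(n) = 13T(n/3) + O(n^2): log_3(13) = 2.3347. This is Case 1 of the Master Theorem (c < log_b(a), work dominated by leaves), giving O(n^(log_3 13)).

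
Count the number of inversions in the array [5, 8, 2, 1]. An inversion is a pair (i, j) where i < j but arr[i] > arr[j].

Finding inversions in [5, 8, 2, 1]:

(0, 2): arr[0]=5 > arr[2]=2
(0, 3): arr[0]=5 > arr[3]=1
(1, 2): arr[1]=8 > arr[2]=2
(1, 3): arr[1]=8 > arr[3]=1
(2, 3): arr[2]=2 > arr[3]=1

Total inversions: 5

The array has 5 inversion(s): (0,2), (0,3), (1,2), (1,3), (2,3). Each pair (i,j) satisfies i < j and arr[i] > arr[j].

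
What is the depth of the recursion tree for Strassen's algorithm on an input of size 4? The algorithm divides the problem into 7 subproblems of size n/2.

For divide and conquer with division factor 2:

Problem sizes at each level:
Level 0: 4
Level 1: 2
Level 2: 1

The root is level 0 and the size-1 base case is level 2 (the tree spans levels 0 through 2, i.e. 3 levels counting the root), so the depth is the number of divisions: log_2(4) = 2

The recursion tree depth is log_2(4) = 2. At each level, the problem size is divided by 2, so it takes 2 divisions to reduce to a base case of size 1. The algorithm makes 7 recursive calls at each level.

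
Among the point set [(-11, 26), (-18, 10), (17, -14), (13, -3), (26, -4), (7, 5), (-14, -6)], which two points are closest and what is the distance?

Computing all pairwise distances among 7 points:

d((-11, 26), (-18, 10)) = 17.4642
d((-11, 26), (17, -14)) = 48.8262
d((-11, 26), (13, -3)) = 37.6431
d((-11, 26), (26, -4)) = 47.634
d((-11, 26), (7, 5)) = 27.6586
d((-11, 26), (-14, -6)) = 32.1403
d((-18, 10), (17, -14)) = 42.4382
d((-18, 10), (13, -3)) = 33.6155
d((-18, 10), (26, -4)) = 46.1736
d((-18, 10), (7, 5)) = 25.4951
d((-18, 10), (-14, -6)) = 16.4924
d((17, -14), (13, -3)) = 11.7047
d((17, -14), (26, -4)) = 13.4536
d((17, -14), (7, 5)) = 21.4709
d((17, -14), (-14, -6)) = 32.0156
d((13, -3), (26, -4)) = 13.0384
d((13, -3), (7, 5)) = 10.0 <-- minimum
d((13, -3), (-14, -6)) = 27.1662
d((26, -4), (7, 5)) = 21.0238
d((26, -4), (-14, -6)) = 40.05
d((7, 5), (-14, -6)) = 23.7065

Closest pair: (13, -3) and (7, 5) with distance 10.0

The closest pair is (13, -3) and (7, 5) with Euclidean distance 10.0. For 7 points, brute-force pairwise comparison is shown above. For large n, the divide-and-conquer algorithm (sort by x, recurse on halves, check the dividing strip) achieves O(n log n).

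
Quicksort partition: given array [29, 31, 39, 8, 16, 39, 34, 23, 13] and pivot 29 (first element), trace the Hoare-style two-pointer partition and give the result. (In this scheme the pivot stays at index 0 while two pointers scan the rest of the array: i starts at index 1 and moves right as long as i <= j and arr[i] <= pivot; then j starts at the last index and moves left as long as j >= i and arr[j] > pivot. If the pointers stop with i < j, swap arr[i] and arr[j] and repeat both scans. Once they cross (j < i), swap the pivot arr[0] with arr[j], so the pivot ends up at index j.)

Hoare-style two-pointer partition with pivot = 29:

Initial array: [29, 31, 39, 8, 16, 39, 34, 23, 13]

Pointers start at i = 1, j = 8.
i stops at index 1 (arr[1]=31 > 29), j stops at index 8 (arr[8]=13 <= 29): swap arr[1] and arr[8], array becomes [29, 13, 39, 8, 16, 39, 34, 23, 31]
i stops at index 2 (arr[2]=39 > 29), j stops at index 7 (arr[7]=23 <= 29): swap arr[2] and arr[7], array becomes [29, 13, 23, 8, 16, 39, 34, 39, 31]
i ends at 5, j ends at 4: the pointers have crossed (j < i), so scanning stops.

Swap pivot arr[0] with arr[4] to place pivot at position 4: [16, 13, 23, 8, 29, 39, 34, 39, 31]
Pivot position: 4

After partitioning with pivot 29, the array becomes [16, 13, 23, 8, 29, 39, 34, 39, 31]. The pivot is placed at index 4. All elements to the left of the pivot are <= 29, and all elements to the right are > 29.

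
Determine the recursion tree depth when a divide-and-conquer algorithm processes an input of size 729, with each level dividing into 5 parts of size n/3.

For divide and conquer with division factor 3:

Problem sizes at each level:
Level 0: 729
Level 1: 243
Level 2: 81
Level 3: 27
Level 4: 9
Level 5: 3
Level 6: 1

The root is level 0 and the size-1 base case is level 6 (the tree spans levels 0 through 6, i.e. 7 levels counting the root), so the depth is the number of divisions: log_3(729) = 6

The recursion tree depth is log_3(729) = 6. At each level, the problem size is divided by 3, so it takes 6 divisions to reduce to a base case of size 1. The algorithm makes 5 recursive calls at each level.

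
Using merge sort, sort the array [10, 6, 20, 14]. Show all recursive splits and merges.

Merge sort trace:

Split: [10, 6, 20, 14] -> [10, 6] and [20, 14]
  Split: [10, 6] -> [10] and [6]
  Merge: [10] + [6] -> [6, 10]
  Split: [20, 14] -> [20] and [14]
  Merge: [20] + [14] -> [14, 20]
Merge: [6, 10] + [14, 20] -> [6, 10, 14, 20]

Final sorted array: [6, 10, 14, 20]

The merge sort proceeds by recursively splitting the array and merging sorted halves.
After all merges, the sorted array is [6, 10, 14, 20].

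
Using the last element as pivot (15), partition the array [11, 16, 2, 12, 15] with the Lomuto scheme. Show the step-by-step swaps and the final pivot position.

Lomuto partition with pivot = 15:

Initial array: [11, 16, 2, 12, 15]

arr[0]=11 <= 15: swap with position 0, array becomes [11, 16, 2, 12, 15]
arr[1]=16 > 15: no swap
arr[2]=2 <= 15: swap with position 1, array becomes [11, 2, 16, 12, 15]
arr[3]=12 <= 15: swap with position 2, array becomes [11, 2, 12, 16, 15]

Place pivot at position 3: [11, 2, 12, 15, 16]
Pivot position: 3

After partitioning with pivot 15, the array becomes [11, 2, 12, 15, 16]. The pivot is placed at index 3. All elements to the left of the pivot are <= 15, and all elements to the right are > 15.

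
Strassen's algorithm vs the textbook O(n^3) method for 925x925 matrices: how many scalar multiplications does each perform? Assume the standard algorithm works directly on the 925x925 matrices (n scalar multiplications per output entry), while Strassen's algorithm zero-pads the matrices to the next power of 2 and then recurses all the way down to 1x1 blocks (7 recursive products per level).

Matrix multiplication for 925x925 matrices:

Strassen's algorithm requires power-of-2 dimensions. Pad 925x925 to 1024x1024 (next power of 2).

Standard algorithm: 925^3 = 791453125 multiplications
Strassen's algorithm: 7^(log2(1024)) = 7^10 = 282475249 multiplications
Savings: 791453125 - 282475249 = 508977876 multiplications

Standard: 791453125 multiplications (925^3). Strassen: 282475249 multiplications (7^10, after padding to 1024x1024). Strassen reduces 8 recursive multiplications to 7 at each level.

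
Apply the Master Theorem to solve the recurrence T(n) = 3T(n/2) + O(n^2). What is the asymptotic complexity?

Master Theorem for T(n) = 3T(n/2) + O(n^2):

a = 3, b = 2, c = 2
log_b(a) = log_2(3) = 1.5850

Case 3: c = 2 > log_2(3) = 1.5850
T(n) = O(n^2) = O(n^2)

For T(n) = 3T(n/2) + O(n^2): log_2(3) = 1.5850. This is Case 3 of the Master Theorem (c > log_b(a), work dominated by root), giving O(n^2).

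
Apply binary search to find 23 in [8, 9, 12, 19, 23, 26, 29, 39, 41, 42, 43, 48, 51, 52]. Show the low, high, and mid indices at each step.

Binary search for 23 in [8, 9, 12, 19, 23, 26, 29, 39, 41, 42, 43, 48, 51, 52]:

lo=0, hi=13, mid=6, arr[mid]=29 -> 29 > 23, search left half
lo=0, hi=5, mid=2, arr[mid]=12 -> 12 < 23, search right half
lo=3, hi=5, mid=4, arr[mid]=23 -> Found target at index 4!

Binary search finds 23 at index 4 after 3 comparisons. The search repeatedly halves the search space by comparing with the middle element.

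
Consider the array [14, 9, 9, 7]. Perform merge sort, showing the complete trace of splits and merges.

Merge sort trace:

Split: [14, 9, 9, 7] -> [14, 9] and [9, 7]
  Split: [14, 9] -> [14] and [9]
  Merge: [14] + [9] -> [9, 14]
  Split: [9, 7] -> [9] and [7]
  Merge: [9] + [7] -> [7, 9]
Merge: [9, 14] + [7, 9] -> [7, 9, 9, 14]

Final sorted array: [7, 9, 9, 14]

The merge sort proceeds by recursively splitting the array and merging sorted halves.
After all merges, the sorted array is [7, 9, 9, 14].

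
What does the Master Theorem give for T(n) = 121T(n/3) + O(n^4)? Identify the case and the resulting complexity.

Master Theorem for T(n) = 121T(n/3) + O(n^4):

a = 121, b = 3, c = 4
log_b(a) = log_3(121) = 4.3653

Case 1: c = 4 < log_3(121) = 4.3653
T(n) = O(n^(log_3 121))

For T(n) = 121T(n/3) + O(n^4): log_3(121) = 4.3653. This is Case 1 of the Master Theorem (c < log_b(a), work dominated by leaves), giving O(n^(log_3 121)).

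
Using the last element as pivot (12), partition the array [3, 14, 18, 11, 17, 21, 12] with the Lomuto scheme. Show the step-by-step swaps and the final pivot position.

Lomuto partition with pivot = 12:

Initial array: [3, 14, 18, 11, 17, 21, 12]

arr[0]=3 <= 12: swap with position 0, array becomes [3, 14, 18, 11, 17, 21, 12]
arr[1]=14 > 12: no swap
arr[2]=18 > 12: no swap
arr[3]=11 <= 12: swap with position 1, array becomes [3, 11, 18, 14, 17, 21, 12]
arr[4]=17 > 12: no swap
arr[5]=21 > 12: no swap

Place pivot at position 2: [3, 11, 12, 14, 17, 21, 18]
Pivot position: 2

After partitioning with pivot 12, the array becomes [3, 11, 12, 14, 17, 21, 18]. The pivot is placed at index 2. All elements to the left of the pivot are <= 12, and all elements to the right are > 12.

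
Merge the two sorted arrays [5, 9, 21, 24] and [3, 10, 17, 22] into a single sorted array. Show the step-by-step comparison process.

Merging process:

Compare 5 vs 3: take 3 from right. Merged: [3]
Compare 5 vs 10: take 5 from left. Merged: [3, 5]
Compare 9 vs 10: take 9 from left. Merged: [3, 5, 9]
Compare 21 vs 10: take 10 from right. Merged: [3, 5, 9, 10]
Compare 21 vs 17: take 17 from right. Merged: [3, 5, 9, 10, 17]
Compare 21 vs 22: take 21 from left. Merged: [3, 5, 9, 10, 17, 21]
Compare 24 vs 22: take 22 from right. Merged: [3, 5, 9, 10, 17, 21, 22]
Append remaining from left: [24]. Merged: [3, 5, 9, 10, 17, 21, 22, 24]

Final merged array: [3, 5, 9, 10, 17, 21, 22, 24]
Total comparisons: 7

The merged array is [3, 5, 9, 10, 17, 21, 22, 24], requiring 7 comparisons. The merge step runs in O(n) time where n is the total number of elements.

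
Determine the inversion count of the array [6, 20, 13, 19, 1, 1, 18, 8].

Finding inversions in [6, 20, 13, 19, 1, 1, 18, 8]:

(0, 4): arr[0]=6 > arr[4]=1
(0, 5): arr[0]=6 > arr[5]=1
(1, 2): arr[1]=20 > arr[2]=13
(1, 3): arr[1]=20 > arr[3]=19
(1, 4): arr[1]=20 > arr[4]=1
(1, 5): arr[1]=20 > arr[5]=1
(1, 6): arr[1]=20 > arr[6]=18
(1, 7): arr[1]=20 > arr[7]=8
(2, 4): arr[2]=13 > arr[4]=1
(2, 5): arr[2]=13 > arr[5]=1
(2, 7): arr[2]=13 > arr[7]=8
(3, 4): arr[3]=19 > arr[4]=1
(3, 5): arr[3]=19 > arr[5]=1
(3, 6): arr[3]=19 > arr[6]=18
(3, 7): arr[3]=19 > arr[7]=8
(6, 7): arr[6]=18 > arr[7]=8

Total inversions: 16

The array has 16 inversion(s): (0,4), (0,5), (1,2), (1,3), (1,4), (1,5), (1,6), (1,7), (2,4), (2,5), (2,7), (3,4), (3,5), (3,6), (3,7), (6,7). Each pair (i,j) satisfies i < j and arr[i] > arr[j].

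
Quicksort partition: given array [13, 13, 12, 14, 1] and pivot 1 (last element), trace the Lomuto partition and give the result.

Lomuto partition with pivot = 1:

Initial array: [13, 13, 12, 14, 1]

arr[0]=13 > 1: no swap
arr[1]=13 > 1: no swap
arr[2]=12 > 1: no swap
arr[3]=14 > 1: no swap

Place pivot at position 0: [1, 13, 12, 14, 13]
Pivot position: 0

After partitioning with pivot 1, the array becomes [1, 13, 12, 14, 13]. The pivot is placed at index 0. All elements to the left of the pivot are <= 1, and all elements to the right are > 1.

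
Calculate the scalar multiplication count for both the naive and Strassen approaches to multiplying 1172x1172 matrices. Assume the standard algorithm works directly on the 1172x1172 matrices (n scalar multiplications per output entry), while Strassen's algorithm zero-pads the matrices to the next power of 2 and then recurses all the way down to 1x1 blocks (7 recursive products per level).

Matrix multiplication for 1172x1172 matrices:

Strassen's algorithm requires power-of-2 dimensions. Pad 1172x1172 to 2048x2048 (next power of 2).

Standard algorithm: 1172^3 = 1609840448 multiplications
Strassen's algorithm: 7^(log2(2048)) = 7^11 = 1977326743 multiplications
Difference: 1609840448 - 1977326743 = -367486295 (Strassen uses MORE here due to padding overhead — for small or just-over-power-of-2 n, padding can outweigh the per-level savings)

Standard: 1609840448 multiplications (1172^3). Strassen: 1977326743 multiplications (7^11, after padding to 2048x2048). Strassen reduces 8 recursive multiplications to 7 at each level.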